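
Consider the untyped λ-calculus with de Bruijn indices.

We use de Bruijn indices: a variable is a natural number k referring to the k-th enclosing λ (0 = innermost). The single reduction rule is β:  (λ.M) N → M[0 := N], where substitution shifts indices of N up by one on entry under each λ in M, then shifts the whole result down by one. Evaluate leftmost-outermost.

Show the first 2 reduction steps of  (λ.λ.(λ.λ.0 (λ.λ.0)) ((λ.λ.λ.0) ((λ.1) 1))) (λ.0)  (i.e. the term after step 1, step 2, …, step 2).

  start: (λ.λ.(λ.λ.0 (λ.λ.0)) ((λ.λ.λ.0) ((λ.1) 1))) (λ.0)
  step 1: λ.(λ.λ.0 (λ.λ.0)) ((λ.λ.λ.0) ((λ.1) (λ.0)))
  step 2: λ.λ.0 (λ.λ.0)

Answer: after 2 steps: λ.λ.0 (λ.λ.0)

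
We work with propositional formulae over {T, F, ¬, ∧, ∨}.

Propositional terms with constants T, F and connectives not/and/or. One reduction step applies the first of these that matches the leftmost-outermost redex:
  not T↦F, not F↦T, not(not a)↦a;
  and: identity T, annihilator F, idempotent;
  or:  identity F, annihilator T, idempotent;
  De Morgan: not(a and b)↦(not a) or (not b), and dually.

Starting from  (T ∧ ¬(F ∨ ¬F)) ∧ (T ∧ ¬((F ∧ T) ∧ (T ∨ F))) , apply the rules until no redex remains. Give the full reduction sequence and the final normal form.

Answer: normal form = F  (in 6 steps)

Working:
  start: (T ∧ ¬(F ∨ ¬F)) ∧ (T ∧ ¬((F ∧ T) ∧ (T ∨ F)))
  →1  ¬(F ∨ ¬F) ∧ (T ∧ ¬((F ∧ T) ∧ (T ∨ F)))
  →2  (¬F ∧ ¬¬F) ∧ (T ∧ ¬((F ∧ T) ∧ (T ∨ F)))
  →3  (T ∧ ¬¬F) ∧ (T ∧ ¬((F ∧ T) ∧ (T ∨ F)))
  →4  ¬¬F ∧ (T ∧ ¬((F ∧ T) ∧ (T ∨ F)))
  →5  F ∧ (T ∧ ¬((F ∧ T) ∧ (T ∨ F)))
  →6  F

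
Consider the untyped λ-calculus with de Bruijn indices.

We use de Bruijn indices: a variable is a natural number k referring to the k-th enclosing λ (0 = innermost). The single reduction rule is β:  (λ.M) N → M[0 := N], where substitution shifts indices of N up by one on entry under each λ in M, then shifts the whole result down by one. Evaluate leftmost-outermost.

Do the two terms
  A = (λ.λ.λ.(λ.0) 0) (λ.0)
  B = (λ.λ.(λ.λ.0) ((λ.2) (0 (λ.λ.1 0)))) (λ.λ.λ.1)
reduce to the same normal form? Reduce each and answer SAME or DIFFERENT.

Answer: SAME — A ⇓ λ.λ.0, B ⇓ λ.λ.0

Working:
Term A:
  start: (λ.λ.λ.(λ.0) 0) (λ.0)
  step 1: λ.λ.(λ.0) 0
  step 2: λ.λ.0

Term B:
  start: (λ.λ.(λ.λ.0) ((λ.2) (0 (λ.λ.1 0)))) (λ.λ.λ.1)
  step 1: λ.(λ.λ.0) ((λ.λ.λ.λ.1) (0 (λ.λ.1 0)))
  step 2: λ.λ.0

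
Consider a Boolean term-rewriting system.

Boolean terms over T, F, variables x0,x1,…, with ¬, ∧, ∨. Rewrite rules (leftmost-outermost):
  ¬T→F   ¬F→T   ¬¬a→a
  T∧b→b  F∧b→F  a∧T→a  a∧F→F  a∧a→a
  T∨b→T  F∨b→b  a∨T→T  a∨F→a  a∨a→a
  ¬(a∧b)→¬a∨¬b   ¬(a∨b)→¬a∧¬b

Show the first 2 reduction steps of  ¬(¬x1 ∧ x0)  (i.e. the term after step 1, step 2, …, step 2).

  start: ¬(¬x1 ∧ x0)
  [1] ¬¬x1 ∨ ¬x0
  [2] x1 ∨ ¬x0

Answer: after 2 steps: x1 ∨ ¬x0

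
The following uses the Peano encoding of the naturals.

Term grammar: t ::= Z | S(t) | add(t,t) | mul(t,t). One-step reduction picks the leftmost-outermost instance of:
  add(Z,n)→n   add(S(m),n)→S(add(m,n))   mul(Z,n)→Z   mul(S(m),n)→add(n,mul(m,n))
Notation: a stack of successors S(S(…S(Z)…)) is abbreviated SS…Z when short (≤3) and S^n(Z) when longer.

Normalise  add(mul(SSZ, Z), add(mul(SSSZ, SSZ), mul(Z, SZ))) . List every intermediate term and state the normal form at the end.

Answer: normal form = S^6(Z)  (in 27 steps)

Reduction:
  start: add(mul(SSZ, Z), add(mul(SSSZ, SSZ), mul(Z, SZ)))
  step 1: add(add(Z, mul(SZ, Z)), add(mul(SSSZ, SSZ), mul(Z, SZ)))
  step 2: add(mul(SZ, Z), add(mul(SSSZ, SSZ), mul(Z, SZ)))
  step 3: add(add(Z, mul(Z, Z)), add(mul(SSSZ, SSZ), mul(Z, SZ)))
  step 4: add(mul(Z, Z), add(mul(SSSZ, SSZ), mul(Z, SZ)))
  step 5: add(Z, add(mul(SSSZ, SSZ), mul(Z, SZ)))
  step 6: add(mul(SSSZ, SSZ), mul(Z, SZ))
  step 7: add(add(SSZ, mul(SSZ, SSZ)), mul(Z, SZ))
  step 8: add(S(add(SZ, mul(SSZ, SSZ))), mul(Z, SZ))
  step 9: S(add(add(SZ, mul(SSZ, SSZ)), mul(Z, SZ)))
  step 10: S(add(S(add(Z, mul(SSZ, SSZ))), mul(Z, SZ)))
  step 11: S(S(add(add(Z, mul(SSZ, SSZ)), mul(Z, SZ))))
  step 12: S(S(add(mul(SSZ, SSZ), mul(Z, SZ))))
  step 13: S(S(add(add(SSZ, mul(SZ, SSZ)), mul(Z, SZ))))
  step 14: S(S(add(S(add(SZ, mul(SZ, SSZ))), mul(Z, SZ))))
  step 15: S(S(S(add(add(SZ, mul(SZ, SSZ)), mul(Z, SZ)))))
  step 16: S(S(S(add(S(add(Z, mul(SZ, SSZ))), mul(Z, SZ)))))
  step 17: S(S(S(S(add(add(Z, mul(SZ, SSZ)), mul(Z, SZ))))))
  step 18: S(S(S(S(add(mul(SZ, SSZ), mul(Z, SZ))))))
  step 19: S(S(S(S(add(add(SSZ, mul(Z, SSZ)), mul(Z, SZ))))))
  step 20: S(S(S(S(add(S(add(SZ, mul(Z, SSZ))), mul(Z, SZ))))))
  step 21: S(S(S(S(S(add(add(SZ, mul(Z, SSZ)), mul(Z, SZ)))))))
  step 22: S(S(S(S(S(add(S(add(Z, mul(Z, SSZ))), mul(Z, SZ)))))))
  step 23: S(S(S(S(S(S(add(add(Z, mul(Z, SSZ)), mul(Z, SZ))))))))
  step 24: S(S(S(S(S(S(add(mul(Z, SSZ), mul(Z, SZ))))))))
  step 25: S(S(S(S(S(S(add(Z, mul(Z, SZ))))))))
  step 26: S(S(S(S(S(S(mul(Z, SZ)))))))
  step 27: S^6(Z)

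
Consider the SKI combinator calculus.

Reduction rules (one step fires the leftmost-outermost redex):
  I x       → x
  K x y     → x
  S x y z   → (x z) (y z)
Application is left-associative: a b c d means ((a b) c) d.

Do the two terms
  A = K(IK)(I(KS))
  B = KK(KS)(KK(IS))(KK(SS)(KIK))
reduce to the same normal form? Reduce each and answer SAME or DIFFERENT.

Answer: SAME — A ⇓ K, B ⇓ K

Derivation:
Term A:
  start: K(IK)(I(KS))
  →1  IK
  →2  K

Term B:
  start: KK(KS)(KK(IS))(KK(SS)(KIK))
  →1  K(KK(IS))(KK(SS)(KIK))
  →2  KK(IS)
  →3  K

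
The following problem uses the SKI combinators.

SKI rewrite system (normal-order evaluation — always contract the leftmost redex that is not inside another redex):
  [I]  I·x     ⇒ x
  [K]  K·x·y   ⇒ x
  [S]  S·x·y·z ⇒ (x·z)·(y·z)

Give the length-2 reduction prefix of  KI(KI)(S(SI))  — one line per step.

Answer: after 2 steps: S(SI)

Working:
  start: KI(KI)(S(SI))
  [1] I(S(SI))
  [2] S(SI)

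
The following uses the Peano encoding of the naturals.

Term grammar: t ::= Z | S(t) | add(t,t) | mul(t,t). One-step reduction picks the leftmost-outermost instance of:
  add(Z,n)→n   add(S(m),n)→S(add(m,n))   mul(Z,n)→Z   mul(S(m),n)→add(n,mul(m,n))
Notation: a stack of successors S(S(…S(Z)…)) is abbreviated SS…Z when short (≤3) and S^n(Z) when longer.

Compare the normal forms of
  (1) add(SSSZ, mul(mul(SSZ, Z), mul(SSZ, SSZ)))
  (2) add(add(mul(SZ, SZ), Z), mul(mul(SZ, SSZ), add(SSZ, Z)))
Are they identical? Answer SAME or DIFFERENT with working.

Answer: DIFFERENT — A ⇓ SSSZ, B ⇓ S^5(Z)

Working:
Term A:
  start: add(SSSZ, mul(mul(SSZ, Z), mul(SSZ, SSZ)))
  step 1: S(add(SSZ, mul(mul(SSZ, Z), mul(SSZ, SSZ))))
  step 2: S(S(add(SZ, mul(mul(SSZ, Z), mul(SSZ, SSZ)))))
  step 3: S(S(S(add(Z, mul(mul(SSZ, Z), mul(SSZ, SSZ))))))
  step 4: S(S(S(mul(mul(SSZ, Z), mul(SSZ, SSZ)))))
  step 5: S(S(S(mul(add(Z, mul(SZ, Z)), mul(SSZ, SSZ)))))
  step 6: S(S(S(mul(mul(SZ, Z), mul(SSZ, SSZ)))))
  step 7: S(S(S(mul(add(Z, mul(Z, Z)), mul(SSZ, SSZ)))))
  step 8: S(S(S(mul(mul(Z, Z), mul(SSZ, SSZ)))))
  step 9: S(S(S(mul(Z, mul(SSZ, SSZ)))))
  step 10: SSSZ

Term B:
  start: add(add(mul(SZ, SZ), Z), mul(mul(SZ, SSZ), add(SSZ, Z)))
  step 1: add(add(add(SZ, mul(Z, SZ)), Z), mul(mul(SZ, SSZ), add(SSZ, Z)))
  step 2: add(add(S(add(Z, mul(Z, SZ))), Z), mul(mul(SZ, SSZ), add(SSZ, Z)))
  step 3: add(S(add(add(Z, mul(Z, SZ)), Z)), mul(mul(SZ, SSZ), add(SSZ, Z)))
  step 4: S(add(add(add(Z, mul(Z, SZ)), Z), mul(mul(SZ, SSZ), add(SSZ, Z))))
  step 5: S(add(add(mul(Z, SZ), Z), mul(mul(SZ, SSZ), add(SSZ, Z))))
  step 6: S(add(add(Z, Z), mul(mul(SZ, SSZ), add(SSZ, Z))))
  step 7: S(add(Z, mul(mul(SZ, SSZ), add(SSZ, Z))))
  step 8: S(mul(mul(SZ, SSZ), add(SSZ, Z)))
  step 9: S(mul(add(SSZ, mul(Z, SSZ)), add(SSZ, Z)))
  step 10: S(mul(S(add(SZ, mul(Z, SSZ))), add(SSZ, Z)))
  step 11: S(add(add(SSZ, Z), mul(add(SZ, mul(Z, SSZ)), add(SSZ, Z))))
  step 12: S(add(S(add(SZ, Z)), mul(add(SZ, mul(Z, SSZ)), add(SSZ, Z))))
  step 13: S(S(add(add(SZ, Z), mul(add(SZ, mul(Z, SSZ)), add(SSZ, Z)))))
  step 14: S(S(add(S(add(Z, Z)), mul(add(SZ, mul(Z, SSZ)), add(SSZ, Z)))))
  step 15: S(S(S(add(add(Z, Z), mul(add(SZ, mul(Z, SSZ)), add(SSZ, Z))))))
  step 16: S(S(S(add(Z, mul(add(SZ, mul(Z, SSZ)), add(SSZ, Z))))))
  step 17: S(S(S(mul(add(SZ, mul(Z, SSZ)), add(SSZ, Z)))))
  step 18: S(S(S(mul(S(add(Z, mul(Z, SSZ))), add(SSZ, Z)))))
  step 19: S(S(S(add(add(SSZ, Z), mul(add(Z, mul(Z, SSZ)), add(SSZ, Z))))))
  step 20: S(S(S(add(S(add(SZ, Z)), mul(add(Z, mul(Z, SSZ)), add(SSZ, Z))))))
  step 21: S(S(S(S(add(add(SZ, Z), mul(add(Z, mul(Z, SSZ)), add(SSZ, Z)))))))
  step 22: S(S(S(S(add(S(add(Z, Z)), mul(add(Z, mul(Z, SSZ)), add(SSZ, Z)))))))
  step 23: S(S(S(S(S(add(add(Z, Z), mul(add(Z, mul(Z, SSZ)), add(SSZ, Z))))))))
  step 24: S(S(S(S(S(add(Z, mul(add(Z, mul(Z, SSZ)), add(SSZ, Z))))))))
  step 25: S(S(S(S(S(mul(add(Z, mul(Z, SSZ)), add(SSZ, Z)))))))
  step 26: S(S(S(S(S(mul(mul(Z, SSZ), add(SSZ, Z)))))))
  step 27: S(S(S(S(S(mul(Z, add(SSZ, Z)))))))
  step 28: S^5(Z)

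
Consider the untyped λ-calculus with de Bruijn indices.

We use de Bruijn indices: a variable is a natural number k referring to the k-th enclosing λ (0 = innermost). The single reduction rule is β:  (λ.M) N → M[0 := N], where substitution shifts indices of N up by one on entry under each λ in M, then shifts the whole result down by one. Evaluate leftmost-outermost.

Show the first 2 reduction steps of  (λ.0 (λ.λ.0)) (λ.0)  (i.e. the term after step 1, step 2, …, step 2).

Answer: after 2 steps: λ.λ.0

Derivation:
  start: (λ.0 (λ.λ.0)) (λ.0)
  [1] (λ.0) (λ.λ.0)
  [2] λ.λ.0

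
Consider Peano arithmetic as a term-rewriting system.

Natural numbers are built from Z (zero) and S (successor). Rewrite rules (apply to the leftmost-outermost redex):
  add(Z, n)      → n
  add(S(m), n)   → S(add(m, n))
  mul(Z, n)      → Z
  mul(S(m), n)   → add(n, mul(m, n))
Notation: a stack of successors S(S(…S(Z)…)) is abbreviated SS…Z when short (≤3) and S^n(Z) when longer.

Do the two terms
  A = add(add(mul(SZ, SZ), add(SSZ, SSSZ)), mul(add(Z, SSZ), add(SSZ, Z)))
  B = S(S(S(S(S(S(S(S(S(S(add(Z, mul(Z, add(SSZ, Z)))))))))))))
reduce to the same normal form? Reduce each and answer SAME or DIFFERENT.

Answer: SAME — A ⇓ S^10(Z), B ⇓ S^10(Z)

Working:
Term A:
  start: add(add(mul(SZ, SZ), add(SSZ, SSSZ)), mul(add(Z, SSZ), add(SSZ, Z)))
  step 1: add(add(add(SZ, mul(Z, SZ)), add(SSZ, SSSZ)), mul(add(Z, SSZ), add(SSZ, Z)))
  step 2: add(add(S(add(Z, mul(Z, SZ))), add(SSZ, SSSZ)), mul(add(Z, SSZ), add(SSZ, Z)))
  step 3: add(S(add(add(Z, mul(Z, SZ)), add(SSZ, SSSZ))), mul(add(Z, SSZ), add(SSZ, Z)))
  step 4: S(add(add(add(Z, mul(Z, SZ)), add(SSZ, SSSZ)), mul(add(Z, SSZ), add(SSZ, Z))))
  step 5: S(add(add(mul(Z, SZ), add(SSZ, SSSZ)), mul(add(Z, SSZ), add(SSZ, Z))))
  step 6: S(add(add(Z, add(SSZ, SSSZ)), mul(add(Z, SSZ), add(SSZ, Z))))
  step 7: S(add(add(SSZ, SSSZ), mul(add(Z, SSZ), add(SSZ, Z))))
  step 8: S(add(S(add(SZ, SSSZ)), mul(add(Z, SSZ), add(SSZ, Z))))
  step 9: S(S(add(add(SZ, SSSZ), mul(add(Z, SSZ), add(SSZ, Z)))))
  step 10: S(S(add(S(add(Z, SSSZ)), mul(add(Z, SSZ), add(SSZ, Z)))))
  step 11: S(S(S(add(add(Z, SSSZ), mul(add(Z, SSZ), add(SSZ, Z))))))
  step 12: S(S(S(add(SSSZ, mul(add(Z, SSZ), add(SSZ, Z))))))
  step 13: S(S(S(S(add(SSZ, mul(add(Z, SSZ), add(SSZ, Z)))))))
  step 14: S(S(S(S(S(add(SZ, mul(add(Z, SSZ), add(SSZ, Z))))))))
  step 15: S(S(S(S(S(S(add(Z, mul(add(Z, SSZ), add(SSZ, Z)))))))))
  step 16: S(S(S(S(S(S(mul(add(Z, SSZ), add(SSZ, Z))))))))
  step 17: S(S(S(S(S(S(mul(SSZ, add(SSZ, Z))))))))
  step 18: S(S(S(S(S(S(add(add(SSZ, Z), mul(SZ, add(SSZ, Z)))))))))
  step 19: S(S(S(S(S(S(add(S(add(SZ, Z)), mul(SZ, add(SSZ, Z)))))))))
  step 20: S(S(S(S(S(S(S(add(add(SZ, Z), mul(SZ, add(SSZ, Z))))))))))
  step 21: S(S(S(S(S(S(S(add(S(add(Z, Z)), mul(SZ, add(SSZ, Z))))))))))
  step 22: S(S(S(S(S(S(S(S(add(add(Z, Z), mul(SZ, add(SSZ, Z)))))))))))
  step 23: S(S(S(S(S(S(S(S(add(Z, mul(SZ, add(SSZ, Z)))))))))))
  step 24: S(S(S(S(S(S(S(S(mul(SZ, add(SSZ, Z))))))))))
  step 25: S(S(S(S(S(S(S(S(add(add(SSZ, Z), mul(Z, add(SSZ, Z)))))))))))
  step 26: S(S(S(S(S(S(S(S(add(S(add(SZ, Z)), mul(Z, add(SSZ, Z)))))))))))
  step 27: S(S(S(S(S(S(S(S(S(add(add(SZ, Z), mul(Z, add(SSZ, Z))))))))))))
  step 28: S(S(S(S(S(S(S(S(S(add(S(add(Z, Z)), mul(Z, add(SSZ, Z))))))))))))
  step 29: S(S(S(S(S(S(S(S(S(S(add(add(Z, Z), mul(Z, add(SSZ, Z)))))))))))))
  step 30: S(S(S(S(S(S(S(S(S(S(add(Z, mul(Z, add(SSZ, Z)))))))))))))
  step 31: S(S(S(S(S(S(S(S(S(S(mul(Z, add(SSZ, Z))))))))))))
  step 32: S^10(Z)

Term B:
  start: S(S(S(S(S(S(S(S(S(S(add(Z, mul(Z, add(SSZ, Z)))))))))))))
  step 1: S(S(S(S(S(S(S(S(S(S(mul(Z, add(SSZ, Z))))))))))))
  step 2: S^10(Z)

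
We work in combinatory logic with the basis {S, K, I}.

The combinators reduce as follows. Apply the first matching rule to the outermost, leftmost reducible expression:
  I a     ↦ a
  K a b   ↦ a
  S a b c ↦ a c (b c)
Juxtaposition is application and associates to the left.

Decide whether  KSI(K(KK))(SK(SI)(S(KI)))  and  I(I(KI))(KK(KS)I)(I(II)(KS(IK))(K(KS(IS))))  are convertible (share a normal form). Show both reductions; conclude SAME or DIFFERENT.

Term A:
  start: KSI(K(KK))(SK(SI)(S(KI)))
  [1] S(K(KK))(SK(SI)(S(KI)))
  [2] S(K(KK))(K(S(KI))(SI(S(KI))))
  [3] S(K(KK))(S(KI))

Term B:
  start: I(I(KI))(KK(KS)I)(I(II)(KS(IK))(K(KS(IS))))
  [1] I(KI)(KK(KS)I)(I(II)(KS(IK))(K(KS(IS))))
  [2] KI(KK(KS)I)(I(II)(KS(IK))(K(KS(IS))))
  [3] I(I(II)(KS(IK))(K(KS(IS))))
  [4] I(II)(KS(IK))(K(KS(IS)))
  [5] II(KS(IK))(K(KS(IS)))
  [6] I(KS(IK))(K(KS(IS)))
  [7] KS(IK)(K(KS(IS)))
  [8] S(K(KS(IS)))
  [9] S(KS)

Answer: DIFFERENT — A ⇓ S(K(KK))(S(KI)), B ⇓ S(KS)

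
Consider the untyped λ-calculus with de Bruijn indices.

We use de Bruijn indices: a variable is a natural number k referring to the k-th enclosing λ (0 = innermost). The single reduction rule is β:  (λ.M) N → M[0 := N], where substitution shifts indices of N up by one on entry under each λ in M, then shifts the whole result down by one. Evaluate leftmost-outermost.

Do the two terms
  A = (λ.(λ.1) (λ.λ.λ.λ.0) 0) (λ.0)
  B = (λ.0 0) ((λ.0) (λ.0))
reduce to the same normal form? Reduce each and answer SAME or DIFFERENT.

Term A:
  start: (λ.(λ.1) (λ.λ.λ.λ.0) 0) (λ.0)
  step 1: (λ.λ.0) (λ.λ.λ.λ.0) (λ.0)
  step 2: (λ.0) (λ.0)
  step 3: λ.0

Term B:
  start: (λ.0 0) ((λ.0) (λ.0))
  step 1: (λ.0) (λ.0) ((λ.0) (λ.0))
  step 2: (λ.0) ((λ.0) (λ.0))
  step 3: (λ.0) (λ.0)
  step 4: λ.0

Answer: SAME — A ⇓ λ.0, B ⇓ λ.0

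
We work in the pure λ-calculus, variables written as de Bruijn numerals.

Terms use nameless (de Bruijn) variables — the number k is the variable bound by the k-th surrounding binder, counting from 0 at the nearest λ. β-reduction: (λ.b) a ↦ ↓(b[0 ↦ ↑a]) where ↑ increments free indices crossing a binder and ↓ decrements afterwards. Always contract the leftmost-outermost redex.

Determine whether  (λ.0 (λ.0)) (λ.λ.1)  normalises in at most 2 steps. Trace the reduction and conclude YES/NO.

  start: (λ.0 (λ.0)) (λ.λ.1)
  step 1: (λ.λ.1) (λ.0)
  step 2: λ.λ.0

Answer: YES — reaches normal form λ.λ.0 in 2 ≤ 2 steps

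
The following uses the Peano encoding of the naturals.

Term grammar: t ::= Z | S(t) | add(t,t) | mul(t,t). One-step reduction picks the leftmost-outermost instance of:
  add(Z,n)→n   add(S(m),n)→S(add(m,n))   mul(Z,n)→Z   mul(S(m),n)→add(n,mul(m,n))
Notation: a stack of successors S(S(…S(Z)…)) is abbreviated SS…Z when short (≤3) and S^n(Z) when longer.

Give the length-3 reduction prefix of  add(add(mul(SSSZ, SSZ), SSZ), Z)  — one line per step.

Answer: after 3 steps: add(S(add(add(SZ, mul(SSZ, SSZ)), SSZ)), Z)

Reduction:
  start: add(add(mul(SSSZ, SSZ), SSZ), Z)
  →1  add(add(add(SSZ, mul(SSZ, SSZ)), SSZ), Z)
  →2  add(add(S(add(SZ, mul(SSZ, SSZ))), SSZ), Z)
  →3  add(S(add(add(SZ, mul(SSZ, SSZ)), SSZ)), Z)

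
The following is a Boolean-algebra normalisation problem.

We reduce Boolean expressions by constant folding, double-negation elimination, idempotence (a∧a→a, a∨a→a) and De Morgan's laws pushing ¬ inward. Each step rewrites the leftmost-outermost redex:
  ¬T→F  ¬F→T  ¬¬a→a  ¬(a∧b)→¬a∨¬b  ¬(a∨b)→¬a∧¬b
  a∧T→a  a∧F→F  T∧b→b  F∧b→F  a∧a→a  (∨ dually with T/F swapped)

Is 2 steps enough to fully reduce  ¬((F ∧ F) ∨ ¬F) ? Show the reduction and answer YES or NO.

  start: ¬((F ∧ F) ∨ ¬F)
  step 1: ¬(F ∧ F) ∧ ¬¬F
  step 2: (¬F ∨ ¬F) ∧ ¬¬F

Answer: NO — after 2 steps the term is (¬F ∨ ¬F) ∧ ¬¬F, not yet normal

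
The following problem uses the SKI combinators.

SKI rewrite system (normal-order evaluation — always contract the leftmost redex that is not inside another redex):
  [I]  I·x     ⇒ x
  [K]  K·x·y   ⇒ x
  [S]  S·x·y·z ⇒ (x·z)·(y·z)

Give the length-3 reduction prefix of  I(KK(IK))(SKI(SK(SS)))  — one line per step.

  start: I(KK(IK))(SKI(SK(SS)))
  [1] KK(IK)(SKI(SK(SS)))
  [2] K(SKI(SK(SS)))
  [3] K(K(SK(SS))(I(SK(SS))))

Answer: after 3 steps: K(K(SK(SS))(I(SK(SS))))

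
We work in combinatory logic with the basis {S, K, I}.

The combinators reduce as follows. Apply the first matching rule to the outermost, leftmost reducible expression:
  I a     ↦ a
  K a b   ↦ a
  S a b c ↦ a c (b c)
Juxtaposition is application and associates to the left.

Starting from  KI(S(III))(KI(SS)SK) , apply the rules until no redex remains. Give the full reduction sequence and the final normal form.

  start: KI(S(III))(KI(SS)SK)
  [1] I(KI(SS)SK)
  [2] KI(SS)SK
  [3] ISK
  [4] SK

Answer: normal form = SK  (in 4 steps)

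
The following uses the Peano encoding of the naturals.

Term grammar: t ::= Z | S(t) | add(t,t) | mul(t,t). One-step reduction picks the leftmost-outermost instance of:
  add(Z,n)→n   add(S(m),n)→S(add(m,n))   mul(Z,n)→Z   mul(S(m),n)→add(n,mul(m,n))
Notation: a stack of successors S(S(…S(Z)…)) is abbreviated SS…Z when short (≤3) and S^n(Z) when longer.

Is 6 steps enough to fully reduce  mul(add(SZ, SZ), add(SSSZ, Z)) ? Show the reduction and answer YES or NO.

  start: mul(add(SZ, SZ), add(SSSZ, Z))
  [1] mul(S(add(Z, SZ)), add(SSSZ, Z))
  [2] add(add(SSSZ, Z), mul(add(Z, SZ), add(SSSZ, Z)))
  [3] add(S(add(SSZ, Z)), mul(add(Z, SZ), add(SSSZ, Z)))
  [4] S(add(add(SSZ, Z), mul(add(Z, SZ), add(SSSZ, Z))))
  [5] S(add(S(add(SZ, Z)), mul(add(Z, SZ), add(SSSZ, Z))))
  [6] S(S(add(add(SZ, Z), mul(add(Z, SZ), add(SSSZ, Z)))))

Answer: NO — after 6 steps the term is S(S(add(add(SZ, Z), mul(add(Z, SZ), add(SSSZ, Z))))), not yet normal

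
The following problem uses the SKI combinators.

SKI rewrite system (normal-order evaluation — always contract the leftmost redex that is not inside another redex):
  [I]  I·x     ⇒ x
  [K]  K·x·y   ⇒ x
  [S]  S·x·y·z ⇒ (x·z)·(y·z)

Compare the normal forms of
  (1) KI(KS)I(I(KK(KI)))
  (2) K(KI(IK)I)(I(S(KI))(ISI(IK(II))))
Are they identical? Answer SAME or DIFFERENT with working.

Answer: DIFFERENT — A ⇓ K, B ⇓ I

Working:
Term A:
  start: KI(KS)I(I(KK(KI)))
  step 1: II(I(KK(KI)))
  step 2: I(I(KK(KI)))
  step 3: I(KK(KI))
  step 4: KK(KI)
  step 5: K

Term B:
  start: K(KI(IK)I)(I(S(KI))(ISI(IK(II))))
  step 1: KI(IK)I
  step 2: II
  step 3: I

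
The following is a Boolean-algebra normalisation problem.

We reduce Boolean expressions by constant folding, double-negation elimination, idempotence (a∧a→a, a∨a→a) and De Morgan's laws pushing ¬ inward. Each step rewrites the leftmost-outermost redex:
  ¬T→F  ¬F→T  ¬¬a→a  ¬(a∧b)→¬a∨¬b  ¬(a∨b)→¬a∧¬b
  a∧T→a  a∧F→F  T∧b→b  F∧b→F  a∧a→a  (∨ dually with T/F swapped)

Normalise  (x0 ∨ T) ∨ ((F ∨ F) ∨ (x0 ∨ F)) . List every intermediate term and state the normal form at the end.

  start: (x0 ∨ T) ∨ ((F ∨ F) ∨ (x0 ∨ F))
  step 1: T ∨ ((F ∨ F) ∨ (x0 ∨ F))
  step 2: T

Answer: normal form = T  (in 2 steps)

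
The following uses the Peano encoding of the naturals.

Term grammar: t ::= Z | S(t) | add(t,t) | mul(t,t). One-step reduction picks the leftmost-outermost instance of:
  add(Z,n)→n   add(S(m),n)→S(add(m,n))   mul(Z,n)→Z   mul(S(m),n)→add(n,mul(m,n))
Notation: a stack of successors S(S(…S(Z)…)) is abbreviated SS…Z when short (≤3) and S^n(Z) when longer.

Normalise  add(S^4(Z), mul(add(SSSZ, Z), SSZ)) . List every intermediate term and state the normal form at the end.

  start: add(S^4(Z), mul(add(SSSZ, Z), SSZ))
  step 1: S(add(SSSZ, mul(add(SSSZ, Z), SSZ)))
  step 2: S(S(add(SSZ, mul(add(SSSZ, Z), SSZ))))
  step 3: S(S(S(add(SZ, mul(add(SSSZ, Z), SSZ)))))
  step 4: S(S(S(S(add(Z, mul(add(SSSZ, Z), SSZ))))))
  step 5: S(S(S(S(mul(add(SSSZ, Z), SSZ)))))
  step 6: S(S(S(S(mul(S(add(SSZ, Z)), SSZ)))))
  step 7: S(S(S(S(add(SSZ, mul(add(SSZ, Z), SSZ))))))
  step 8: S(S(S(S(S(add(SZ, mul(add(SSZ, Z), SSZ)))))))
  step 9: S(S(S(S(S(S(add(Z, mul(add(SSZ, Z), SSZ))))))))
  step 10: S(S(S(S(S(S(mul(add(SSZ, Z), SSZ)))))))
  step 11: S(S(S(S(S(S(mul(S(add(SZ, Z)), SSZ)))))))
  step 12: S(S(S(S(S(S(add(SSZ, mul(add(SZ, Z), SSZ))))))))
  step 13: S(S(S(S(S(S(S(add(SZ, mul(add(SZ, Z), SSZ)))))))))
  step 14: S(S(S(S(S(S(S(S(add(Z, mul(add(SZ, Z), SSZ))))))))))
  step 15: S(S(S(S(S(S(S(S(mul(add(SZ, Z), SSZ)))))))))
  step 16: S(S(S(S(S(S(S(S(mul(S(add(Z, Z)), SSZ)))))))))
  step 17: S(S(S(S(S(S(S(S(add(SSZ, mul(add(Z, Z), SSZ))))))))))
  step 18: S(S(S(S(S(S(S(S(S(add(SZ, mul(add(Z, Z), SSZ)))))))))))
  step 19: S(S(S(S(S(S(S(S(S(S(add(Z, mul(add(Z, Z), SSZ))))))))))))
  step 20: S(S(S(S(S(S(S(S(S(S(mul(add(Z, Z), SSZ)))))))))))
  step 21: S(S(S(S(S(S(S(S(S(S(mul(Z, SSZ)))))))))))
  step 22: S^10(Z)

Answer: normal form = S^10(Z)  (in 22 steps)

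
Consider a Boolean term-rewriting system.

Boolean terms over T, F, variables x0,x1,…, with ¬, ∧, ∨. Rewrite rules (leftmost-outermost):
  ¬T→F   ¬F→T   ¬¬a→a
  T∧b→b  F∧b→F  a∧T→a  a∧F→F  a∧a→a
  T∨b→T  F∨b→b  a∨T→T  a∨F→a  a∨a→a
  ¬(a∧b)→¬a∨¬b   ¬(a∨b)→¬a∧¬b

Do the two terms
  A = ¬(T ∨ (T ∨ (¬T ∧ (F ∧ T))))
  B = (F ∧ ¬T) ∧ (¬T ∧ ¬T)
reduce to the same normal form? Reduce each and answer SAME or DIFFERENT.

Term A:
  start: ¬(T ∨ (T ∨ (¬T ∧ (F ∧ T))))
  step 1: ¬T ∧ ¬(T ∨ (¬T ∧ (F ∧ T)))
  step 2: F ∧ ¬(T ∨ (¬T ∧ (F ∧ T)))
  step 3: F

Term B:
  start: (F ∧ ¬T) ∧ (¬T ∧ ¬T)
  step 1: F ∧ (¬T ∧ ¬T)
  step 2: F

Answer: SAME — A ⇓ F, B ⇓ F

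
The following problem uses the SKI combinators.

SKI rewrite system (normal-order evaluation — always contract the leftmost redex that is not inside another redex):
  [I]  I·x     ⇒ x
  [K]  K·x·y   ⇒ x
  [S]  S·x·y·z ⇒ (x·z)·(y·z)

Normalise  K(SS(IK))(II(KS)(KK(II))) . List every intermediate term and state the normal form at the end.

  start: K(SS(IK))(II(KS)(KK(II)))
  →1  SS(IK)
  →2  SSK

Answer: normal form = SSK  (in 2 steps)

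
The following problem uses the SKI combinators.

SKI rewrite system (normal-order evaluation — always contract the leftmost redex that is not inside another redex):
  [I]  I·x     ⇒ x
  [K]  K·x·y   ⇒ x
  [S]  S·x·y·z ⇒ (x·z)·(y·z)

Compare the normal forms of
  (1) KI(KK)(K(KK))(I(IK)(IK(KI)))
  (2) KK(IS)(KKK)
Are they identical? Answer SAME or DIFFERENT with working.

Answer: SAME — A ⇓ KK, B ⇓ KK

Derivation:
Term A:
  start: KI(KK)(K(KK))(I(IK)(IK(KI)))
  →1  I(K(KK))(I(IK)(IK(KI)))
  →2  K(KK)(I(IK)(IK(KI)))
  →3  KK

Term B:
  start: KK(IS)(KKK)
  →1  K(KKK)
  →2  KK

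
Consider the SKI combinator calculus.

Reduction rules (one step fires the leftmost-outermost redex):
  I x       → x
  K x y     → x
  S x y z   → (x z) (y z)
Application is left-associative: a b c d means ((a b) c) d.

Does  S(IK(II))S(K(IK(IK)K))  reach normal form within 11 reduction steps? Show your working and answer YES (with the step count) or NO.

Answer: YES — reaches normal form S(KK) in 8 ≤ 11 steps

Derivation:
  start: S(IK(II))S(K(IK(IK)K))
  step 1: IK(II)(K(IK(IK)K))(S(K(IK(IK)K)))
  step 2: K(II)(K(IK(IK)K))(S(K(IK(IK)K)))
  step 3: II(S(K(IK(IK)K)))
  step 4: I(S(K(IK(IK)K)))
  step 5: S(K(IK(IK)K))
  step 6: S(K(K(IK)K))
  step 7: S(K(IK))
  step 8: S(KK)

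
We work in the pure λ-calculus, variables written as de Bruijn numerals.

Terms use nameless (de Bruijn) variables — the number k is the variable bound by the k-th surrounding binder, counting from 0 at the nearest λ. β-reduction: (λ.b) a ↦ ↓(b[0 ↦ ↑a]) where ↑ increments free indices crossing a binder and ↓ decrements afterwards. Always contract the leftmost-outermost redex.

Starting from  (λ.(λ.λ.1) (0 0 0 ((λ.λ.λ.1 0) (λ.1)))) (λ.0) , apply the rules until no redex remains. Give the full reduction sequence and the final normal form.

  start: (λ.(λ.λ.1) (0 0 0 ((λ.λ.λ.1 0) (λ.1)))) (λ.0)
  →1  (λ.λ.1) ((λ.0) (λ.0) (λ.0) ((λ.λ.λ.1 0) (λ.λ.0)))
  →2  λ.(λ.0) (λ.0) (λ.0) ((λ.λ.λ.1 0) (λ.λ.0))
  →3  λ.(λ.0) (λ.0) ((λ.λ.λ.1 0) (λ.λ.0))
  →4  λ.(λ.0) ((λ.λ.λ.1 0) (λ.λ.0))
  →5  λ.(λ.λ.λ.1 0) (λ.λ.0)
  →6  λ.λ.λ.1 0

Answer: normal form = λ.λ.λ.1 0  (in 6 steps)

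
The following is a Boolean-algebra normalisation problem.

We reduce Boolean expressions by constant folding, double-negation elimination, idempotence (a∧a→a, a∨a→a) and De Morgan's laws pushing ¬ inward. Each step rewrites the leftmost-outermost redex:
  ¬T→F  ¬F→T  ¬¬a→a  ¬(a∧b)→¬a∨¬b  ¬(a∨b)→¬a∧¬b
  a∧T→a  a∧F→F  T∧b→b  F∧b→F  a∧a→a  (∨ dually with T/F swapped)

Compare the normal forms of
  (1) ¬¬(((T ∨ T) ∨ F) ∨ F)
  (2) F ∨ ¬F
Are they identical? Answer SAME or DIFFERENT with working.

Term A:
  start: ¬¬(((T ∨ T) ∨ F) ∨ F)
  [1] ((T ∨ T) ∨ F) ∨ F
  [2] (T ∨ T) ∨ F
  [3] T ∨ T
  [4] T

Term B:
  start: F ∨ ¬F
  [1] ¬F
  [2] T

Answer: SAME — A ⇓ T, B ⇓ T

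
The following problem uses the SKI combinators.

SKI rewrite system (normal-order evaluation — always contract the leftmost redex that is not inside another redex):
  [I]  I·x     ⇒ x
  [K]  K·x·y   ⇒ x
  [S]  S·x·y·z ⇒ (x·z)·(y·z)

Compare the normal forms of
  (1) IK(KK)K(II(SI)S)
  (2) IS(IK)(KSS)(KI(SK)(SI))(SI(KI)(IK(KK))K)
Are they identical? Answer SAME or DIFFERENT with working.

Answer: DIFFERENT — A ⇓ K, B ⇓ SIK

Working:
Term A:
  start: IK(KK)K(II(SI)S)
  step 1: K(KK)K(II(SI)S)
  step 2: KK(II(SI)S)
  step 3: K

Term B:
  start: IS(IK)(KSS)(KI(SK)(SI))(SI(KI)(IK(KK))K)
  step 1: S(IK)(KSS)(KI(SK)(SI))(SI(KI)(IK(KK))K)
  step 2: IK(KI(SK)(SI))(KSS(KI(SK)(SI)))(SI(KI)(IK(KK))K)
  step 3: K(KI(SK)(SI))(KSS(KI(SK)(SI)))(SI(KI)(IK(KK))K)
  step 4: KI(SK)(SI)(SI(KI)(IK(KK))K)
  step 5: I(SI)(SI(KI)(IK(KK))K)
  step 6: SI(SI(KI)(IK(KK))K)
  step 7: SI(I(IK(KK))(KI(IK(KK)))K)
  step 8: SI(IK(KK)(KI(IK(KK)))K)
  step 9: SI(K(KK)(KI(IK(KK)))K)
  step 10: SI(KKK)
  step 11: SIK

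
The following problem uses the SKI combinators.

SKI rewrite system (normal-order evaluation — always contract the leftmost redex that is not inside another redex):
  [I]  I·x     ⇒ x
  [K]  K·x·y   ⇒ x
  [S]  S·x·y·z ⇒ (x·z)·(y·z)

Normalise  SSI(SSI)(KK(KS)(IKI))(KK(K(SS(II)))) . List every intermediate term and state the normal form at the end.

  start: SSI(SSI)(KK(KS)(IKI))(KK(K(SS(II))))
  →1  S(SSI)(I(SSI))(KK(KS)(IKI))(KK(K(SS(II))))
  →2  SSI(KK(KS)(IKI))(I(SSI)(KK(KS)(IKI)))(KK(K(SS(II))))
  →3  S(KK(KS)(IKI))(I(KK(KS)(IKI)))(I(SSI)(KK(KS)(IKI)))(KK(K(SS(II))))
  →4  KK(KS)(IKI)(I(SSI)(KK(KS)(IKI)))(I(KK(KS)(IKI))(I(SSI)(KK(KS)(IKI))))(KK(K(SS(II))))
  →5  K(IKI)(I(SSI)(KK(KS)(IKI)))(I(KK(KS)(IKI))(I(SSI)(KK(KS)(IKI))))(KK(K(SS(II))))
  →6  IKI(I(KK(KS)(IKI))(I(SSI)(KK(KS)(IKI))))(KK(K(SS(II))))
  →7  KI(I(KK(KS)(IKI))(I(SSI)(KK(KS)(IKI))))(KK(K(SS(II))))
  →8  I(KK(K(SS(II))))
  →9  KK(K(SS(II)))
  →10  K

Answer: normal form = K  (in 10 steps)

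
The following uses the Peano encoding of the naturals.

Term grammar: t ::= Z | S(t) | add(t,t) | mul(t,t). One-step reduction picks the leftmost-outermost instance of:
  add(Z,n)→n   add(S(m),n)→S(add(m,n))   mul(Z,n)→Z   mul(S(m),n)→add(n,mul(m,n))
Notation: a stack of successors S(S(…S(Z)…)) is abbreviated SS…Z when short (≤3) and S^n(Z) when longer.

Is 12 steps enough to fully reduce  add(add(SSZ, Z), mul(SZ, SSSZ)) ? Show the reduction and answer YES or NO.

  start: add(add(SSZ, Z), mul(SZ, SSSZ))
  step 1: add(S(add(SZ, Z)), mul(SZ, SSSZ))
  step 2: S(add(add(SZ, Z), mul(SZ, SSSZ)))
  step 3: S(add(S(add(Z, Z)), mul(SZ, SSSZ)))
  step 4: S(S(add(add(Z, Z), mul(SZ, SSSZ))))
  step 5: S(S(add(Z, mul(SZ, SSSZ))))
  step 6: S(S(mul(SZ, SSSZ)))
  step 7: S(S(add(SSSZ, mul(Z, SSSZ))))
  step 8: S(S(S(add(SSZ, mul(Z, SSSZ)))))
  step 9: S(S(S(S(add(SZ, mul(Z, SSSZ))))))
  step 10: S(S(S(S(S(add(Z, mul(Z, SSSZ)))))))
  step 11: S(S(S(S(S(mul(Z, SSSZ))))))
  step 12: S^5(Z)

Answer: YES — reaches normal form S^5(Z) in 12 ≤ 12 steps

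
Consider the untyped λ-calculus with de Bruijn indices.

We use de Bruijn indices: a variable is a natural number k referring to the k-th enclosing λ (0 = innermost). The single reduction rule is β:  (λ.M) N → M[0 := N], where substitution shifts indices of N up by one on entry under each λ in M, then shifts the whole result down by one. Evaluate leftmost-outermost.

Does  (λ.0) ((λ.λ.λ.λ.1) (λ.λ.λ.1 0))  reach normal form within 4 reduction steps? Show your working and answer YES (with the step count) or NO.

  start: (λ.0) ((λ.λ.λ.λ.1) (λ.λ.λ.1 0))
  [1] (λ.λ.λ.λ.1) (λ.λ.λ.1 0)
  [2] λ.λ.λ.1

Answer: YES — reaches normal form λ.λ.λ.1 in 2 ≤ 4 steps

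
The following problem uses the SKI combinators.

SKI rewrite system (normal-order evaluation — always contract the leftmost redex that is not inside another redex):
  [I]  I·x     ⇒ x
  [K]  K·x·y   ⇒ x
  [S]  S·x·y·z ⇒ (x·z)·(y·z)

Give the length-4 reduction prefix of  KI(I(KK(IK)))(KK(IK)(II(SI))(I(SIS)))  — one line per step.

  start: KI(I(KK(IK)))(KK(IK)(II(SI))(I(SIS)))
  [1] I(KK(IK)(II(SI))(I(SIS)))
  [2] KK(IK)(II(SI))(I(SIS))
  [3] K(II(SI))(I(SIS))
  [4] II(SI)

Answer: after 4 steps: II(SI)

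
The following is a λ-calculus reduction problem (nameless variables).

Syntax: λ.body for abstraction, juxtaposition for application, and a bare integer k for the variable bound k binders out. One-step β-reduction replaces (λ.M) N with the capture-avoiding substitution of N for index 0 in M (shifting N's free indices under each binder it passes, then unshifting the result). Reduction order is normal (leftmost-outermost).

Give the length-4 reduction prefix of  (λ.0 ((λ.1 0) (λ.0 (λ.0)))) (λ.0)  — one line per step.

Answer: after 4 steps: λ.0 (λ.0)

Derivation:
  start: (λ.0 ((λ.1 0) (λ.0 (λ.0)))) (λ.0)
  step 1: (λ.0) ((λ.(λ.0) 0) (λ.0 (λ.0)))
  step 2: (λ.(λ.0) 0) (λ.0 (λ.0))
  step 3: (λ.0) (λ.0 (λ.0))
  step 4: λ.0 (λ.0)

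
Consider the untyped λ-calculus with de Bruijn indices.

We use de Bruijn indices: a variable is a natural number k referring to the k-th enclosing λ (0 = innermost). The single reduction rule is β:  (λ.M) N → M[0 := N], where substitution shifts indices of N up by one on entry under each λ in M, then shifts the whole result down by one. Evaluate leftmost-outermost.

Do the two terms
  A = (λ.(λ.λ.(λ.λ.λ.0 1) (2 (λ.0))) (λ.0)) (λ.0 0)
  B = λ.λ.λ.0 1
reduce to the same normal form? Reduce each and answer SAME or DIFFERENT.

Answer: SAME — A ⇓ λ.λ.λ.0 1, B ⇓ λ.λ.λ.0 1

Reduction:
Term A:
  start: (λ.(λ.λ.(λ.λ.λ.0 1) (2 (λ.0))) (λ.0)) (λ.0 0)
  step 1: (λ.λ.(λ.λ.λ.0 1) ((λ.0 0) (λ.0))) (λ.0)
  step 2: λ.(λ.λ.λ.0 1) ((λ.0 0) (λ.0))
  step 3: λ.λ.λ.0 1

Term B:
  start: λ.λ.λ.0 1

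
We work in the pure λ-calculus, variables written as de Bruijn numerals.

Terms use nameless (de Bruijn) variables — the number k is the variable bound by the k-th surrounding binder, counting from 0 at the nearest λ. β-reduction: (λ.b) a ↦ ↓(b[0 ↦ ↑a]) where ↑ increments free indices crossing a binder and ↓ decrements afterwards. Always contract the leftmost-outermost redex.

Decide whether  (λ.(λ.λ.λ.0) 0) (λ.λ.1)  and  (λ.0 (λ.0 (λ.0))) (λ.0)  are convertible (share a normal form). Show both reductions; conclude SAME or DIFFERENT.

Answer: DIFFERENT — A ⇓ λ.λ.0, B ⇓ λ.0 (λ.0)

Working:
Term A:
  start: (λ.(λ.λ.λ.0) 0) (λ.λ.1)
  [1] (λ.λ.λ.0) (λ.λ.1)
  [2] λ.λ.0

Term B:
  start: (λ.0 (λ.0 (λ.0))) (λ.0)
  [1] (λ.0) (λ.0 (λ.0))
  [2] λ.0 (λ.0)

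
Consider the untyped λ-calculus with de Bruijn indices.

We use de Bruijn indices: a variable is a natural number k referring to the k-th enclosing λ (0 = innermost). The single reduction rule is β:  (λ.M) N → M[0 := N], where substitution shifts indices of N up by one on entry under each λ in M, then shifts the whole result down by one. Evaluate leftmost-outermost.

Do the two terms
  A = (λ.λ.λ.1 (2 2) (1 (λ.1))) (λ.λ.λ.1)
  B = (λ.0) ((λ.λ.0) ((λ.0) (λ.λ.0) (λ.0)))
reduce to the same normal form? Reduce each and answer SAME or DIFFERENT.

Answer: DIFFERENT — A ⇓ λ.λ.1 (λ.λ.1) (1 (λ.1)), B ⇓ λ.0

Reduction:
Term A:
  start: (λ.λ.λ.1 (2 2) (1 (λ.1))) (λ.λ.λ.1)
  [1] λ.λ.1 ((λ.λ.λ.1) (λ.λ.λ.1)) (1 (λ.1))
  [2] λ.λ.1 (λ.λ.1) (1 (λ.1))

Term B:
  start: (λ.0) ((λ.λ.0) ((λ.0) (λ.λ.0) (λ.0)))
  [1] (λ.λ.0) ((λ.0) (λ.λ.0) (λ.0))
  [2] λ.0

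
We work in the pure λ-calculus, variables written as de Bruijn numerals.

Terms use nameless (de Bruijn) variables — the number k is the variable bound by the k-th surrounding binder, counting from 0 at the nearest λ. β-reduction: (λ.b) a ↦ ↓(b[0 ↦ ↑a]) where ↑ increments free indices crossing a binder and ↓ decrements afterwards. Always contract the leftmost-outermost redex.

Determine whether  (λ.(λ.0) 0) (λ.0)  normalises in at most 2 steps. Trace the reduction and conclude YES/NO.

  start: (λ.(λ.0) 0) (λ.0)
  →1  (λ.0) (λ.0)
  →2  λ.0

Answer: YES — reaches normal form λ.0 in 2 ≤ 2 steps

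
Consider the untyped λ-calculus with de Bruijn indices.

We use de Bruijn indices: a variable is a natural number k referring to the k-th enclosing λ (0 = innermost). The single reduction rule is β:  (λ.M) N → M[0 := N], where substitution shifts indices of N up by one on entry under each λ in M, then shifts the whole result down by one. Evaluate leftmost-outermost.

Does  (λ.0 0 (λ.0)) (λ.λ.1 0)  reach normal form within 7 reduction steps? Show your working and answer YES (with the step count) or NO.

Answer: YES — reaches normal form λ.0 in 5 ≤ 7 steps

Working:
  start: (λ.0 0 (λ.0)) (λ.λ.1 0)
  [1] (λ.λ.1 0) (λ.λ.1 0) (λ.0)
  [2] (λ.(λ.λ.1 0) 0) (λ.0)
  [3] (λ.λ.1 0) (λ.0)
  [4] λ.(λ.0) 0
  [5] λ.0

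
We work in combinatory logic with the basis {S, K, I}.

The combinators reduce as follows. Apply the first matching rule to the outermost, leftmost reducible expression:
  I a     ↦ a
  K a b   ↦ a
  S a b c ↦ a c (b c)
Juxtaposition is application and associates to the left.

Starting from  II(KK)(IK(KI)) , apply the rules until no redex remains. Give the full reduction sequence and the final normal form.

  start: II(KK)(IK(KI))
  →1  I(KK)(IK(KI))
  →2  KK(IK(KI))
  →3  K

Answer: normal form = K  (in 3 steps)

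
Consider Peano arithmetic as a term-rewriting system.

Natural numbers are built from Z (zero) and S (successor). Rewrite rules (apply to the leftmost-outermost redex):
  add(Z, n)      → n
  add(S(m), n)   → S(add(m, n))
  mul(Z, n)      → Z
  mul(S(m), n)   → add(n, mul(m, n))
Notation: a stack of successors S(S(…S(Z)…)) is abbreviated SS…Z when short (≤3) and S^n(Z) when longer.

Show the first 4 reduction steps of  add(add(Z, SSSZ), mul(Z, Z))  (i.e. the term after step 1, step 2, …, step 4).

Answer: after 4 steps: S(S(S(add(Z, mul(Z, Z)))))

Derivation:
  start: add(add(Z, SSSZ), mul(Z, Z))
  step 1: add(SSSZ, mul(Z, Z))
  step 2: S(add(SSZ, mul(Z, Z)))
  step 3: S(S(add(SZ, mul(Z, Z))))
  step 4: S(S(S(add(Z, mul(Z, Z)))))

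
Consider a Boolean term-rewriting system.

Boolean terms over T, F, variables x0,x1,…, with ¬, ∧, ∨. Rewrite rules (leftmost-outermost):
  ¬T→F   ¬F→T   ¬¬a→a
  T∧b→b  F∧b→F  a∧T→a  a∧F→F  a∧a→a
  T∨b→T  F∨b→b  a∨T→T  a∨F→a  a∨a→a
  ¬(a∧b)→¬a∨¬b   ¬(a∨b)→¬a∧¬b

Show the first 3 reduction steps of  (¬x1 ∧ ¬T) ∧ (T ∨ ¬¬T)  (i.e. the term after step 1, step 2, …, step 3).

  start: (¬x1 ∧ ¬T) ∧ (T ∨ ¬¬T)
  step 1: (¬x1 ∧ F) ∧ (T ∨ ¬¬T)
  step 2: F ∧ (T ∨ ¬¬T)
  step 3: F

Answer: after 3 steps: F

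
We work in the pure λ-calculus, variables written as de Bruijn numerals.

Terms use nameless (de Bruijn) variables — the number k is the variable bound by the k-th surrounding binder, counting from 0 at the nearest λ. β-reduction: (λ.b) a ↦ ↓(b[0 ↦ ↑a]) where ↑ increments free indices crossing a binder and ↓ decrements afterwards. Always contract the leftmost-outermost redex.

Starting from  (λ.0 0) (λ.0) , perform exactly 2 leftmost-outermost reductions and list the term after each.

  start: (λ.0 0) (λ.0)
  [1] (λ.0) (λ.0)
  [2] λ.0

Answer: after 2 steps: λ.0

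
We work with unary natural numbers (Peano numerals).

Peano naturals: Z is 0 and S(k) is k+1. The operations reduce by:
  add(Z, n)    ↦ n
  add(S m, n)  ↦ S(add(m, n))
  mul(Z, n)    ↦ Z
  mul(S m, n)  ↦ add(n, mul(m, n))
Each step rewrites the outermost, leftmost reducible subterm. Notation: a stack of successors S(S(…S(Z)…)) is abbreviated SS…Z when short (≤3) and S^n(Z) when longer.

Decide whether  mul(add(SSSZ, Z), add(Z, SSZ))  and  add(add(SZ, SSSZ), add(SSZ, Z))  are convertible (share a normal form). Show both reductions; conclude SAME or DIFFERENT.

Answer: SAME — A ⇓ S^6(Z), B ⇓ S^6(Z)

Derivation:
Term A:
  start: mul(add(SSSZ, Z), add(Z, SSZ))
  [1] mul(S(add(SSZ, Z)), add(Z, SSZ))
  [2] add(add(Z, SSZ), mul(add(SSZ, Z), add(Z, SSZ)))
  [3] add(SSZ, mul(add(SSZ, Z), add(Z, SSZ)))
  [4] S(add(SZ, mul(add(SSZ, Z), add(Z, SSZ))))
  [5] S(S(add(Z, mul(add(SSZ, Z), add(Z, SSZ)))))
  [6] S(S(mul(add(SSZ, Z), add(Z, SSZ))))
  [7] S(S(mul(S(add(SZ, Z)), add(Z, SSZ))))
  [8] S(S(add(add(Z, SSZ), mul(add(SZ, Z), add(Z, SSZ)))))
  [9] S(S(add(SSZ, mul(add(SZ, Z), add(Z, SSZ)))))
  [10] S(S(S(add(SZ, mul(add(SZ, Z), add(Z, SSZ))))))
  [11] S(S(S(S(add(Z, mul(add(SZ, Z), add(Z, SSZ)))))))
  [12] S(S(S(S(mul(add(SZ, Z), add(Z, SSZ))))))
  [13] S(S(S(S(mul(S(add(Z, Z)), add(Z, SSZ))))))
  [14] S(S(S(S(add(add(Z, SSZ), mul(add(Z, Z), add(Z, SSZ)))))))
  [15] S(S(S(S(add(SSZ, mul(add(Z, Z), add(Z, SSZ)))))))
  [16] S(S(S(S(S(add(SZ, mul(add(Z, Z), add(Z, SSZ))))))))
  [17] S(S(S(S(S(S(add(Z, mul(add(Z, Z), add(Z, SSZ)))))))))
  [18] S(S(S(S(S(S(mul(add(Z, Z), add(Z, SSZ))))))))
  [19] S(S(S(S(S(S(mul(Z, add(Z, SSZ))))))))
  [20] S^6(Z)

Term B:
  start: add(add(SZ, SSSZ), add(SSZ, Z))
  [1] add(S(add(Z, SSSZ)), add(SSZ, Z))
  [2] S(add(add(Z, SSSZ), add(SSZ, Z)))
  [3] S(add(SSSZ, add(SSZ, Z)))
  [4] S(S(add(SSZ, add(SSZ, Z))))
  [5] S(S(S(add(SZ, add(SSZ, Z)))))
  [6] S(S(S(S(add(Z, add(SSZ, Z))))))
  [7] S(S(S(S(add(SSZ, Z)))))
  [8] S(S(S(S(S(add(SZ, Z))))))
  [9] S(S(S(S(S(S(add(Z, Z)))))))
  [10] S^6(Z)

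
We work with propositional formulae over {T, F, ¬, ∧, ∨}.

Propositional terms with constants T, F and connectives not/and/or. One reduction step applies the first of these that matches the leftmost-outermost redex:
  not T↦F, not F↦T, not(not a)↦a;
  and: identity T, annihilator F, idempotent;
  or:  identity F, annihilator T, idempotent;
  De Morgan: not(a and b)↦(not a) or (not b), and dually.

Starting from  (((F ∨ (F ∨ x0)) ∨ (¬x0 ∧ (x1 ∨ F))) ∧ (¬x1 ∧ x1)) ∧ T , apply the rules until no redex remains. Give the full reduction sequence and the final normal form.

  start: (((F ∨ (F ∨ x0)) ∨ (¬x0 ∧ (x1 ∨ F))) ∧ (¬x1 ∧ x1)) ∧ T
  →1  ((F ∨ (F ∨ x0)) ∨ (¬x0 ∧ (x1 ∨ F))) ∧ (¬x1 ∧ x1)
  →2  ((F ∨ x0) ∨ (¬x0 ∧ (x1 ∨ F))) ∧ (¬x1 ∧ x1)
  →3  (x0 ∨ (¬x0 ∧ (x1 ∨ F))) ∧ (¬x1 ∧ x1)
  →4  (x0 ∨ (¬x0 ∧ x1)) ∧ (¬x1 ∧ x1)

Answer: normal form = (x0 ∨ (¬x0 ∧ x1)) ∧ (¬x1 ∧ x1)  (in 4 steps)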